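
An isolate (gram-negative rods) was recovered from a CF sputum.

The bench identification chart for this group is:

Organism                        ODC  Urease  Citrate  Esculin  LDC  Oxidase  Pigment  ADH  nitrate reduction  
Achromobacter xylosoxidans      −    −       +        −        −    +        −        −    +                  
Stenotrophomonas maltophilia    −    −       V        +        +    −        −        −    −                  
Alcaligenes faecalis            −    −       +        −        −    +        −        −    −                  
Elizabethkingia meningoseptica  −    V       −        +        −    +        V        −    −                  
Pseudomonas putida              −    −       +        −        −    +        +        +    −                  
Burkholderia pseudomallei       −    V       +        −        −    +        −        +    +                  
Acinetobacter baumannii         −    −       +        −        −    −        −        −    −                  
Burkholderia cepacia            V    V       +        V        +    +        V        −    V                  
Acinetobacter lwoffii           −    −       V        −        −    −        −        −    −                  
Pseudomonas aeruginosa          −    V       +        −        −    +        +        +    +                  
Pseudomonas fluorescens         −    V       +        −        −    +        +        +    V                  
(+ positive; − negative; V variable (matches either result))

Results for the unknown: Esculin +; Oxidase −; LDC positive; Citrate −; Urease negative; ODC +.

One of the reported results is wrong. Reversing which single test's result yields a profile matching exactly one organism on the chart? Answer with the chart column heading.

ODC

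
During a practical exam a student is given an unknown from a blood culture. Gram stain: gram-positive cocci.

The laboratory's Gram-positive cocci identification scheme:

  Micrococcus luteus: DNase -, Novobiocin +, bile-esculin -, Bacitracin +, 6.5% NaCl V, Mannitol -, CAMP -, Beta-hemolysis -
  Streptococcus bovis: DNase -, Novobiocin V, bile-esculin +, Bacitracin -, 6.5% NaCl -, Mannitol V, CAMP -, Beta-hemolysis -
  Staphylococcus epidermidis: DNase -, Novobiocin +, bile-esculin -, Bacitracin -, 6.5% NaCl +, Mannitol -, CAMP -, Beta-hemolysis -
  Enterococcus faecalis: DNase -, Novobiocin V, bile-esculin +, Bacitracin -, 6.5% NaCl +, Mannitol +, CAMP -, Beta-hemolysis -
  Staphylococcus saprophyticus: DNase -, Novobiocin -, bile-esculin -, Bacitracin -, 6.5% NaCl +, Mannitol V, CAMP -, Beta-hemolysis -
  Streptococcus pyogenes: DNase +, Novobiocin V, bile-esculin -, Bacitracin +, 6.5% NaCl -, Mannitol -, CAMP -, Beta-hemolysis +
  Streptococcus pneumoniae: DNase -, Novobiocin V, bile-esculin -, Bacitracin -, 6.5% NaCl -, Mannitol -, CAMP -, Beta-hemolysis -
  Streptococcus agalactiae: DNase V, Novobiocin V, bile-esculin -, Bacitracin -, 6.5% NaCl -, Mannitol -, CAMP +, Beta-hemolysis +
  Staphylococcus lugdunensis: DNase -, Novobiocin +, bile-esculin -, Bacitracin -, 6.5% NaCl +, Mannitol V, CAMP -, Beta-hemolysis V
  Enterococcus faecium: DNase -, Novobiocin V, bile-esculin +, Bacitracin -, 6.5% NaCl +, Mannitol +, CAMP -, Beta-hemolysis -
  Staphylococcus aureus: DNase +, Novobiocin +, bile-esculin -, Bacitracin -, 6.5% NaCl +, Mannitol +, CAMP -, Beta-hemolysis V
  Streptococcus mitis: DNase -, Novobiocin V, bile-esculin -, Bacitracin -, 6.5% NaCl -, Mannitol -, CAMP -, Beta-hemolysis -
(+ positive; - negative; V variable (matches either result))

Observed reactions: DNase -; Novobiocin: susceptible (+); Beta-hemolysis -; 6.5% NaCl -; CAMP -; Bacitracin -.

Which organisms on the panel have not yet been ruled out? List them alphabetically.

Beta-hemolysis -: excludes Streptococcus pyogenes, Streptococcus agalactiae — 10 left.
CAMP -: all 10 remaining candidates are consistent.
6.5% NaCl -: excludes 6 organisms — 4 left.
Novobiocin +: all 4 remaining candidates are consistent.
DNase -: all 4 remaining candidates are consistent.
Bacitracin -: excludes Micrococcus luteus — 3 left.

Streptococcus bovis, Streptococcus mitis, Streptococcus pneumoniae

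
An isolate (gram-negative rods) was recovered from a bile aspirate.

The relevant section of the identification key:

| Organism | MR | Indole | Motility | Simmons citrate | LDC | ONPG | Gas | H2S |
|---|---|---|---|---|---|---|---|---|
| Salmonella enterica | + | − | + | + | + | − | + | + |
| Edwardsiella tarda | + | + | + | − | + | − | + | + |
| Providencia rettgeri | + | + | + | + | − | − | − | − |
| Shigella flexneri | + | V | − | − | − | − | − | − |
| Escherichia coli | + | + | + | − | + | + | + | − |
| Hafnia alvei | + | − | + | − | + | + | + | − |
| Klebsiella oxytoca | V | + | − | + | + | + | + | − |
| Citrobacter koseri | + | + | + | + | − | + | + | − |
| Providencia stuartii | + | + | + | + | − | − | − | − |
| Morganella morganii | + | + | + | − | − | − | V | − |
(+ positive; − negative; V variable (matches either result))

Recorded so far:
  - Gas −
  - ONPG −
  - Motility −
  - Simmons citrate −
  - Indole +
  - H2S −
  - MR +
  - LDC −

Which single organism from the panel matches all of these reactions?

Simmons citrate −: excludes 5 organisms — 5 left.
Motility −: excludes Edwardsiella tarda, Escherichia coli, Hafnia alvei, Morganella morganii — 1 left.
ONPG −: the one remaining candidate is consistent.
MR +: the one remaining candidate is consistent.
LDC −: the one remaining candidate is consistent.
Indole +: the one remaining candidate is consistent.
H2S −: the one remaining candidate is consistent.
Gas −: the one remaining candidate is consistent.

Shigella flexneri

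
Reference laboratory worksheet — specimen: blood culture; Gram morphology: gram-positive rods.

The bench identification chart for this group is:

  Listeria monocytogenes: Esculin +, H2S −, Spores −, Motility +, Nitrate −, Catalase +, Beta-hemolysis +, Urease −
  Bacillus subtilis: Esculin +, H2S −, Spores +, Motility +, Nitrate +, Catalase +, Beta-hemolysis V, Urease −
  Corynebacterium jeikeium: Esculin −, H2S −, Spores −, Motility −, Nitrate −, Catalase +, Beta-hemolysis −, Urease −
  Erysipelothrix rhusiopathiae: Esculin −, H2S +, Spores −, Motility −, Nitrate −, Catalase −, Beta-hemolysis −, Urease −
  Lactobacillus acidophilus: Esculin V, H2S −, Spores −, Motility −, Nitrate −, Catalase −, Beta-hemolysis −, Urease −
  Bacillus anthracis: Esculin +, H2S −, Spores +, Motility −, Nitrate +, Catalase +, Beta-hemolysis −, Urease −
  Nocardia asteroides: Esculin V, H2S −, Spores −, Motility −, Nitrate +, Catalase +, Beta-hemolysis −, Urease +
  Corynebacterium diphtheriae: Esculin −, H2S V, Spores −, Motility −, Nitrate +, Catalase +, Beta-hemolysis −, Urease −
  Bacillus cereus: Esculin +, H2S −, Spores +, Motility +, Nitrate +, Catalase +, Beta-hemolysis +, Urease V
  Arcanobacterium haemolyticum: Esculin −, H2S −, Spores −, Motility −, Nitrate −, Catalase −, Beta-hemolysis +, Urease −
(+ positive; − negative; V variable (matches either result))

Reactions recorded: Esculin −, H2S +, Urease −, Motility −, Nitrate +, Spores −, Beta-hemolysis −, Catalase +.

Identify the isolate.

Motility −: excludes Listeria monocytogenes, Bacillus subtilis, Bacillus cereus — 7 left.
Catalase +: excludes Erysipelothrix rhusiopathiae, Lactobacillus acidophilus, Arcanobacterium haemolyticum — 4 left.
Spores −: excludes Bacillus anthracis — 3 left.
H2S +: excludes Corynebacterium jeikeium, Nocardia asteroides — 1 left.
Esculin −: the one remaining candidate is consistent.
Urease −: the one remaining candidate is consistent.
Nitrate +: the one remaining candidate is consistent.
Beta-hemolysis −: the one remaining candidate is consistent.

Corynebacterium diphtheriae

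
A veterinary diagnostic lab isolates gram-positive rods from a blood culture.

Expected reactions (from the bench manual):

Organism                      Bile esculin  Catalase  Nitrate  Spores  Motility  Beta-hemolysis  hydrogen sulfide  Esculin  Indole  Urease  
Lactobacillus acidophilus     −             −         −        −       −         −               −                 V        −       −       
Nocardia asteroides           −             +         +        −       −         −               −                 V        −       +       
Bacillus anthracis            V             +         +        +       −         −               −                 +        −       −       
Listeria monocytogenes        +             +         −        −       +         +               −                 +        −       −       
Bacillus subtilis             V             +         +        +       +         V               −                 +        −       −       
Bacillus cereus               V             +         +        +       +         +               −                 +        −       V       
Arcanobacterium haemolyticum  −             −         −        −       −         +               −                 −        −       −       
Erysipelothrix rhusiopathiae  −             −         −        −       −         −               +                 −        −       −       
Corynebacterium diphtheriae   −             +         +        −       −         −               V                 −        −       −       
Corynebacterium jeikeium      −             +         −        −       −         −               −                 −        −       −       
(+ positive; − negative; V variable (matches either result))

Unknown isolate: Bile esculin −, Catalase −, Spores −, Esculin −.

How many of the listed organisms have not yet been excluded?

Spores −: excludes Bacillus anthracis, Bacillus subtilis, Bacillus cereus — 7 left.
Esculin −: excludes Listeria monocytogenes — 6 left.
Bile esculin −: all 6 remaining candidates are consistent.
Catalase −: excludes Nocardia asteroides, Corynebacterium diphtheriae, Corynebacterium jeikeium — 3 left.
Still consistent: Arcanobacterium haemolyticum, Erysipelothrix rhusiopathiae, Lactobacillus acidophilus.

3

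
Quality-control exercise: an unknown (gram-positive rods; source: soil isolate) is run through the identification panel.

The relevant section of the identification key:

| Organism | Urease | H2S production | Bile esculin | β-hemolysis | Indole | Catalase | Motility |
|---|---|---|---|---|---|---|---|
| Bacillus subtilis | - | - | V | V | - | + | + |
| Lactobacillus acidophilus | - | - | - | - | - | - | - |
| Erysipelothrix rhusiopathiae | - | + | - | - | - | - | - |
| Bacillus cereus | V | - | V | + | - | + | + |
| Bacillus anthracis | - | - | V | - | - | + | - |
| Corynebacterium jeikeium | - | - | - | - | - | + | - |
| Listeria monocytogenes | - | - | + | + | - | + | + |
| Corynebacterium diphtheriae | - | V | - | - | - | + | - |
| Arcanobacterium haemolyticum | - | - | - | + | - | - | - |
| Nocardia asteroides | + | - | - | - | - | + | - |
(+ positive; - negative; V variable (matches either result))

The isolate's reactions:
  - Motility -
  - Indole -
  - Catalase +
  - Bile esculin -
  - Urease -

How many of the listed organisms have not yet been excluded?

3

Catalase +: excludes Lactobacillus acidophilus, Erysipelothrix rhusiopathiae, Arcanobacterium haemolyticum — 7 left.
Urease -: excludes Nocardia asteroides — 6 left.
Indole -: all 6 remaining candidates are consistent.
Bile esculin -: excludes Listeria monocytogenes — 5 left.
Motility -: excludes Bacillus subtilis, Bacillus cereus — 3 left.
Still consistent: Bacillus anthracis, Corynebacterium diphtheriae, Corynebacterium jeikeium.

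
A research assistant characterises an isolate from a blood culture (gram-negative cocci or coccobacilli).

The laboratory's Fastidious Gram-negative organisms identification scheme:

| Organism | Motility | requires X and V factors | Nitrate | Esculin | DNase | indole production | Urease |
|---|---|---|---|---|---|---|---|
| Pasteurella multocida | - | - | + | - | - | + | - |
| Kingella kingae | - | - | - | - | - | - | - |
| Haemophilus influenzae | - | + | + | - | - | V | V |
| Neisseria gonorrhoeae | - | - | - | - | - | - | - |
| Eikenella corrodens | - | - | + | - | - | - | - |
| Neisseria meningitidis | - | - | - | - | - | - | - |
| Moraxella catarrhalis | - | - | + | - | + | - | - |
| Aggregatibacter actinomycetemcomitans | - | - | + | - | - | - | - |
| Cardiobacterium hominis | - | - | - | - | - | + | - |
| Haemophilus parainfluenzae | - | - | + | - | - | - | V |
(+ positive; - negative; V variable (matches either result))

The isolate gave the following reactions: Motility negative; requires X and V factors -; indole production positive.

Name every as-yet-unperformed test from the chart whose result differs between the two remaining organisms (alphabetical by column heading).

Motility -: all 10 remaining candidates are consistent.
requires X and V factors -: excludes Haemophilus influenzae — 9 left.
indole production +: excludes 7 organisms — 2 left.
Two candidates remain: Cardiobacterium hominis and Pasteurella multocida.
  Nitrate: Cardiobacterium hominis -, Pasteurella multocida + — discriminates.
  Esculin: - vs - — same for both, does not separate.
  DNase: - vs - — same for both, does not separate.
  Urease: - vs - — same for both, does not separate.

Nitrate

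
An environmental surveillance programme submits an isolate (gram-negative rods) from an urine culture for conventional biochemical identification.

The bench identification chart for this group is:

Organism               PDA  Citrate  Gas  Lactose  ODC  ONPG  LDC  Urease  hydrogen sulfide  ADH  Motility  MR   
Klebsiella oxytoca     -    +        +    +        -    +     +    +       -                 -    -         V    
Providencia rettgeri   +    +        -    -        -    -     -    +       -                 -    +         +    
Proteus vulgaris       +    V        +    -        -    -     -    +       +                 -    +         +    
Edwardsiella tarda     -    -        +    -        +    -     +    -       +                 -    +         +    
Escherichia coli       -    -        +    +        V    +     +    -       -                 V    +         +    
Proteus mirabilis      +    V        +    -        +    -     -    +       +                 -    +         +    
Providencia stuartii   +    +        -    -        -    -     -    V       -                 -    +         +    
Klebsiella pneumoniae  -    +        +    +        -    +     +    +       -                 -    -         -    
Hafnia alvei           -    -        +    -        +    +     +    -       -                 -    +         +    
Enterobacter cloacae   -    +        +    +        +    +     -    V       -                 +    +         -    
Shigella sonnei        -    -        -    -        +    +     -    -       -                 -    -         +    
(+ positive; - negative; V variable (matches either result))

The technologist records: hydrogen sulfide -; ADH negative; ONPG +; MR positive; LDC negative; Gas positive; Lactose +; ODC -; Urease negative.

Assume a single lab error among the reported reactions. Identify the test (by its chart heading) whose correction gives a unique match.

LDC

As reported, no row in the chart matches all 9 reactions.
Reversing LDC (to +) → unique match: Escherichia coli.
Reversing ONPG → still no organism matches.
Reversing ADH → still no organism matches.
Reversing ODC → still no organism matches.
Reversing hydrogen sulfide → still no organism matches.
Reversing Urease → still no organism matches.
Reversing Gas → still no organism matches.
Reversing MR → still no organism matches.
Reversing Lactose → still no organism matches.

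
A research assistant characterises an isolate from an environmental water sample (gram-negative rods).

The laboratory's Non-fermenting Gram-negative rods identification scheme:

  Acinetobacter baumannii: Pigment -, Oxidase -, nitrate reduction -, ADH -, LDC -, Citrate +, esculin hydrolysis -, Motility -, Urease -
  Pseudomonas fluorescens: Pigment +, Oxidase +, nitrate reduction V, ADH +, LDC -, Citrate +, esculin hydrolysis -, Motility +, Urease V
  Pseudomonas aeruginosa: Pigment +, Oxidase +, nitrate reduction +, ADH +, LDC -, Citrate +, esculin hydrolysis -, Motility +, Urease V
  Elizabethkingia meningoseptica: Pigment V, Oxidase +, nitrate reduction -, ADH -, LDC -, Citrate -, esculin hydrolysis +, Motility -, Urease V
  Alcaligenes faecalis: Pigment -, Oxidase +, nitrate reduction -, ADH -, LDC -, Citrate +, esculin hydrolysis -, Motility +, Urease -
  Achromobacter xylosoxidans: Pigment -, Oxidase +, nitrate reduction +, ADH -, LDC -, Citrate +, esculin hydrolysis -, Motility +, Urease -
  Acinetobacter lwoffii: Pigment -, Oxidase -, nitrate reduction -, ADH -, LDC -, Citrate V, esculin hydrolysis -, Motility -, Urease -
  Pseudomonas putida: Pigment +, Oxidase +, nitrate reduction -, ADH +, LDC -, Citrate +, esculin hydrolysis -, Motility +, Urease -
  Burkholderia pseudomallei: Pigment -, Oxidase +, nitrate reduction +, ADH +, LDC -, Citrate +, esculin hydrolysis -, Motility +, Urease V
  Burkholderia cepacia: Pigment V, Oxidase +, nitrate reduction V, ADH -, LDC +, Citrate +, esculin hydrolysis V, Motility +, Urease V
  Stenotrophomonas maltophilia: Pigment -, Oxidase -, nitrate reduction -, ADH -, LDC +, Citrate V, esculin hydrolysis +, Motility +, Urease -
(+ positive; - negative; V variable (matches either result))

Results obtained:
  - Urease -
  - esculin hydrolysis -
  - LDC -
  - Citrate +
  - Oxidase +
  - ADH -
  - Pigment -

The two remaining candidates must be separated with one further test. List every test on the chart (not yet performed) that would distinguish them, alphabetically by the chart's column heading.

Citrate +: excludes Elizabethkingia meningoseptica — 10 left.
Oxidase +: excludes Acinetobacter baumannii, Acinetobacter lwoffii, Stenotrophomonas maltophilia — 7 left.
Pigment -: excludes Pseudomonas fluorescens, Pseudomonas aeruginosa, Pseudomonas putida — 4 left.
ADH -: excludes Burkholderia pseudomallei — 3 left.
esculin hydrolysis -: all 3 remaining candidates are consistent.
Urease -: all 3 remaining candidates are consistent.
LDC -: excludes Burkholderia cepacia — 2 left.
Two candidates remain: Achromobacter xylosoxidans and Alcaligenes faecalis.
  nitrate reduction: Achromobacter xylosoxidans +, Alcaligenes faecalis - — discriminates.
  Motility: + vs + — same for both, does not separate.

nitrate reduction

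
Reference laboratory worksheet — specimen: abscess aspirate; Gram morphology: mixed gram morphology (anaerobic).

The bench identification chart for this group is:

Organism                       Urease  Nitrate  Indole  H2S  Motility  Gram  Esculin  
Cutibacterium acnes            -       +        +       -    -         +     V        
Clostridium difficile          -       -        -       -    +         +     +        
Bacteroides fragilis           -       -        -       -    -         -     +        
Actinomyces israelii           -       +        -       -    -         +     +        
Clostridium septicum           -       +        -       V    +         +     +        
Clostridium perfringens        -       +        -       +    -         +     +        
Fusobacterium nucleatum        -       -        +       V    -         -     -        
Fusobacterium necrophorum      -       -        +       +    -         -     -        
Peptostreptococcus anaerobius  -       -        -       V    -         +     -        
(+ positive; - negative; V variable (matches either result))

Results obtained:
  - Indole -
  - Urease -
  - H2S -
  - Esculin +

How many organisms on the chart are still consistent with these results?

4

Esculin +: excludes Fusobacterium nucleatum, Fusobacterium necrophorum, Peptostreptococcus anaerobius — 6 left.
H2S -: excludes Clostridium perfringens — 5 left.
Urease -: all 5 remaining candidates are consistent.
Indole -: excludes Cutibacterium acnes — 4 left.
Still consistent: Actinomyces israelii, Bacteroides fragilis, Clostridium difficile, Clostridium septicum.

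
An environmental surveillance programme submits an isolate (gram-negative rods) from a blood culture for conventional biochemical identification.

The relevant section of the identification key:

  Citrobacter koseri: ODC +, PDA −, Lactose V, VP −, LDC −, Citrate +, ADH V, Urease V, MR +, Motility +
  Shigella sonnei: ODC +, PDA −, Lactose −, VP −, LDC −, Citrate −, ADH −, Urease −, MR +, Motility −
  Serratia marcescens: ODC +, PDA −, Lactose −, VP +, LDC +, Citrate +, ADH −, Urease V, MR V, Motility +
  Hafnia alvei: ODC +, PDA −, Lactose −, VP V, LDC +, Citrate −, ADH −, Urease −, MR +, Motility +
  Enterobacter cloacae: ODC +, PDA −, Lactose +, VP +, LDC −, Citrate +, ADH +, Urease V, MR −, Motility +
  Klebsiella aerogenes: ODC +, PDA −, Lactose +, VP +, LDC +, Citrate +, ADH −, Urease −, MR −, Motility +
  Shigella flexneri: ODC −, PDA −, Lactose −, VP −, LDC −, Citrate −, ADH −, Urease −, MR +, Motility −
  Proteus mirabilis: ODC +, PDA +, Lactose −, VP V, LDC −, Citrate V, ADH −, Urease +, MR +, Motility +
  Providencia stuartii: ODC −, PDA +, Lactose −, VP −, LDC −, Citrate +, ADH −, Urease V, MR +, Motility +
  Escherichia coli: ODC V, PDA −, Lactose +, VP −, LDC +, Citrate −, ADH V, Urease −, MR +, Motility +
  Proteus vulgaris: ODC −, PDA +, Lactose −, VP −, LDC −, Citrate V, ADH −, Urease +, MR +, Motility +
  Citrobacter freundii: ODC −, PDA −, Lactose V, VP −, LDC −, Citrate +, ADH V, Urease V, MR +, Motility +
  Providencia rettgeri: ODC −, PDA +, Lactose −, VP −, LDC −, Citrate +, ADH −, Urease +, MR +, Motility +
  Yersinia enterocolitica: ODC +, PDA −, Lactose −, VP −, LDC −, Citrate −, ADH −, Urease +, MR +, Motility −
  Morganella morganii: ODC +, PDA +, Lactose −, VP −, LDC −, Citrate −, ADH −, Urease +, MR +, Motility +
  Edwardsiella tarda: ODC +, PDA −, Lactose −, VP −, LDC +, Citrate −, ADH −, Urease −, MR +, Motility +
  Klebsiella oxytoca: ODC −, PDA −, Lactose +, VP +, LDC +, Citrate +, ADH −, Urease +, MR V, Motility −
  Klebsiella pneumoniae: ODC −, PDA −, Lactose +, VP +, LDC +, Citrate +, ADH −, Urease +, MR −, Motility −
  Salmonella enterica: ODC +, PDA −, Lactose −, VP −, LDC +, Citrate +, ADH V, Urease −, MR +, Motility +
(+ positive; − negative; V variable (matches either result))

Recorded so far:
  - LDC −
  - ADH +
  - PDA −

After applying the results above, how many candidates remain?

LDC −: excludes 8 organisms — 11 left.
PDA −: excludes 5 organisms — 6 left.
ADH +: excludes Shigella sonnei, Shigella flexneri, Yersinia enterocolitica — 3 left.
Still consistent: Citrobacter freundii, Citrobacter koseri, Enterobacter cloacae.

3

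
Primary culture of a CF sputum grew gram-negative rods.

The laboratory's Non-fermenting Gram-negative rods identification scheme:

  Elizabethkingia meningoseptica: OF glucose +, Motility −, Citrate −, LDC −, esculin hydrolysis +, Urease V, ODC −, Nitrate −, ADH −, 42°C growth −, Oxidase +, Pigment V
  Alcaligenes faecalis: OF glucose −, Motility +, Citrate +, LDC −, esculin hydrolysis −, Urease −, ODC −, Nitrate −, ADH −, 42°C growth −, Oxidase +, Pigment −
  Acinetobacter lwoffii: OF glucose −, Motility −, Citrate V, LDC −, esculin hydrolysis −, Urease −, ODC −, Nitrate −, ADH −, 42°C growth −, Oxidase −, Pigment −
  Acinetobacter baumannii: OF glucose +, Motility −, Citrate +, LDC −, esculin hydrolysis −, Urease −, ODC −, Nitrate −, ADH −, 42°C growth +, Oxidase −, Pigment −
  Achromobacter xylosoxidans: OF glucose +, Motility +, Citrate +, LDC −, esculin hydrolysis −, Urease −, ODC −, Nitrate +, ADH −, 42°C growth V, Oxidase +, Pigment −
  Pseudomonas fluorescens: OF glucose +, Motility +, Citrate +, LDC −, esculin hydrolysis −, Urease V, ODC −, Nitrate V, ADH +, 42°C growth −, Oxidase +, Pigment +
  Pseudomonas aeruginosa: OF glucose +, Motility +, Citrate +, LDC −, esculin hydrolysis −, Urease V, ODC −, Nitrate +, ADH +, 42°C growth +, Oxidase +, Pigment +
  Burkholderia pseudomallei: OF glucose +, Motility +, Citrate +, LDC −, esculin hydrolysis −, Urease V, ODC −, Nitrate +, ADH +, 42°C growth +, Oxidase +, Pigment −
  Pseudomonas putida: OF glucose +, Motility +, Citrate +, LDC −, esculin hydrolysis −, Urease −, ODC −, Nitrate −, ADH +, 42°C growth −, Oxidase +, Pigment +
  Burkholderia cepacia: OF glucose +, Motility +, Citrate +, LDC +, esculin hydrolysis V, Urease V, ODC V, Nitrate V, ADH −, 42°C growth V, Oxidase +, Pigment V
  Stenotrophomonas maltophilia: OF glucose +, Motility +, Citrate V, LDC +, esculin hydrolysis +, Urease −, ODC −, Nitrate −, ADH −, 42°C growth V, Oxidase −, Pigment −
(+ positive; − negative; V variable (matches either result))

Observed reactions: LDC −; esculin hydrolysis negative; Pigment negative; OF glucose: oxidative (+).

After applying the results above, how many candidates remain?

Pigment −: excludes Pseudomonas fluorescens, Pseudomonas aeruginosa, Pseudomonas putida — 8 left.
OF glucose +: excludes Alcaligenes faecalis, Acinetobacter lwoffii — 6 left.
esculin hydrolysis −: excludes Elizabethkingia meningoseptica, Stenotrophomonas maltophilia — 4 left.
LDC −: excludes Burkholderia cepacia — 3 left.
Still consistent: Achromobacter xylosoxidans, Acinetobacter baumannii, Burkholderia pseudomallei.

3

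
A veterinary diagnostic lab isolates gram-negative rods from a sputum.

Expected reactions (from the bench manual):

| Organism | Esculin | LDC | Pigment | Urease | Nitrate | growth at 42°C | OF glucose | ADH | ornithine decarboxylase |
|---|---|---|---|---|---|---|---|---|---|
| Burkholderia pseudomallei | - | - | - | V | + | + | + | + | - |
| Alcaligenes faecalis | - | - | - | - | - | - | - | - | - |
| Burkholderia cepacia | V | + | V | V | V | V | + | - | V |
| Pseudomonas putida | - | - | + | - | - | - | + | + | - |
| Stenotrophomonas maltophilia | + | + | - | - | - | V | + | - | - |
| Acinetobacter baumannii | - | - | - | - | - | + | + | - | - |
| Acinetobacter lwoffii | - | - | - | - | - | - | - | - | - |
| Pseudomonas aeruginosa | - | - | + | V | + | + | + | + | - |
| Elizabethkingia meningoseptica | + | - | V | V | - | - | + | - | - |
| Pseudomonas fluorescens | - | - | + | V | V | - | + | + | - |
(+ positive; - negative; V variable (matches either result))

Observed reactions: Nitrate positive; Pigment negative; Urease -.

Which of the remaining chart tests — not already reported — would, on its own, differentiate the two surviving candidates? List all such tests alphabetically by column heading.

Pigment -: excludes Pseudomonas putida, Pseudomonas aeruginosa, Pseudomonas fluorescens — 7 left.
Nitrate +: excludes 5 organisms — 2 left.
Urease -: all 2 remaining candidates are consistent.
Two candidates remain: Burkholderia cepacia and Burkholderia pseudomallei.
  Esculin: V vs - — variable for at least one, does not separate.
  LDC: Burkholderia cepacia +, Burkholderia pseudomallei - — discriminates.
  growth at 42°C: V vs + — variable for at least one, does not separate.
  OF glucose: + vs + — same for both, does not separate.
  ADH: Burkholderia cepacia -, Burkholderia pseudomallei + — discriminates.
  ornithine decarboxylase: V vs - — variable for at least one, does not separate.

ADH, LDC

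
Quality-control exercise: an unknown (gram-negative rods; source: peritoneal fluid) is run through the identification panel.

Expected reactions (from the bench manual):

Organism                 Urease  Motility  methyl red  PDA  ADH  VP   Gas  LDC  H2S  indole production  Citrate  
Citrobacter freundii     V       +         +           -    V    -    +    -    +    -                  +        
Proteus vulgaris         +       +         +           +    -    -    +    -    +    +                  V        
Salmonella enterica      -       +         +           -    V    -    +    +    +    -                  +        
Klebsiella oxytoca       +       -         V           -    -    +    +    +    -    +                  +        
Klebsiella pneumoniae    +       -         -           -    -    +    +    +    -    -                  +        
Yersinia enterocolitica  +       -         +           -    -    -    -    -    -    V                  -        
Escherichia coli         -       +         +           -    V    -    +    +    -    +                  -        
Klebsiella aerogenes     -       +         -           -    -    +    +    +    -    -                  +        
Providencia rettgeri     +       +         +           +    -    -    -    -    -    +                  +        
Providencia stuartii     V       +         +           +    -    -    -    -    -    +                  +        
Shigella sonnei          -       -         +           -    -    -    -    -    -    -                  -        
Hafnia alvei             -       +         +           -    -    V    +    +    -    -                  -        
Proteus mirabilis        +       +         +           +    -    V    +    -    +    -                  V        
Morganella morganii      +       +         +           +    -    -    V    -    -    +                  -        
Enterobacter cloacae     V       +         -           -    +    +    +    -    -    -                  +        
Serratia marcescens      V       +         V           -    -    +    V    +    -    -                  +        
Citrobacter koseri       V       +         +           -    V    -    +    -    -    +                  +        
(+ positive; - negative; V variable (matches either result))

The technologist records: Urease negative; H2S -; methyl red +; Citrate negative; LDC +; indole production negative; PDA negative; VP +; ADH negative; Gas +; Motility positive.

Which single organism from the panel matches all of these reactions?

Gas +: excludes Yersinia enterocolitica, Providencia rettgeri, Providencia stuartii, Shigella sonnei — 13 left.
PDA -: excludes Proteus vulgaris, Proteus mirabilis, Morganella morganii — 10 left.
Citrate -: excludes 8 organisms — 2 left.
LDC +: all 2 remaining candidates are consistent.
indole production -: excludes Escherichia coli — 1 left.
Motility +: the one remaining candidate is consistent.
Urease -: the one remaining candidate is consistent.
VP +: the one remaining candidate is consistent.
methyl red +: the one remaining candidate is consistent.
H2S -: the one remaining candidate is consistent.
ADH -: the one remaining candidate is consistent.

Hafnia alvei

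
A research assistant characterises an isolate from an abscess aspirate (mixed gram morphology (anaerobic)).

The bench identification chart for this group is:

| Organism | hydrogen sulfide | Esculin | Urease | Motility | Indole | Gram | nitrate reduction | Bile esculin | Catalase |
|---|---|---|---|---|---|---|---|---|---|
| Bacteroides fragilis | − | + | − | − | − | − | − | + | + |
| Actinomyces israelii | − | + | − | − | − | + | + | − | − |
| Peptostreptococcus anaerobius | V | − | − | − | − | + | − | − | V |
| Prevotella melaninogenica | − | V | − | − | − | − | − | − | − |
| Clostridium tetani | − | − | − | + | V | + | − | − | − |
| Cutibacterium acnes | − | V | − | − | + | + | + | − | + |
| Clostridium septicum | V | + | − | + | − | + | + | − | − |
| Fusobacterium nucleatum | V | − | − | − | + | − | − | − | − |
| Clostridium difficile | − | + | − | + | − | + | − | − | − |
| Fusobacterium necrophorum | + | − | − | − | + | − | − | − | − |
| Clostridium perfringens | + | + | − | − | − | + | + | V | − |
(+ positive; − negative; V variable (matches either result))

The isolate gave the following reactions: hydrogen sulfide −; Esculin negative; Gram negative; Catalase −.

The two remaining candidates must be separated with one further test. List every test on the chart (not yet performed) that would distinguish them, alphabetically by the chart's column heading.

Indole

Catalase −: excludes Bacteroides fragilis, Cutibacterium acnes — 9 left.
Esculin −: excludes Actinomyces israelii, Clostridium septicum, Clostridium difficile, Clostridium perfringens — 5 left.
Gram −: excludes Peptostreptococcus anaerobius, Clostridium tetani — 3 left.
hydrogen sulfide −: excludes Fusobacterium necrophorum — 2 left.
Two candidates remain: Fusobacterium nucleatum and Prevotella melaninogenica.
  Urease: − vs − — same for both, does not separate.
  Motility: − vs − — same for both, does not separate.
  Indole: Fusobacterium nucleatum +, Prevotella melaninogenica − — discriminates.
  nitrate reduction: − vs − — same for both, does not separate.
  Bile esculin: − vs − — same for both, does not separate.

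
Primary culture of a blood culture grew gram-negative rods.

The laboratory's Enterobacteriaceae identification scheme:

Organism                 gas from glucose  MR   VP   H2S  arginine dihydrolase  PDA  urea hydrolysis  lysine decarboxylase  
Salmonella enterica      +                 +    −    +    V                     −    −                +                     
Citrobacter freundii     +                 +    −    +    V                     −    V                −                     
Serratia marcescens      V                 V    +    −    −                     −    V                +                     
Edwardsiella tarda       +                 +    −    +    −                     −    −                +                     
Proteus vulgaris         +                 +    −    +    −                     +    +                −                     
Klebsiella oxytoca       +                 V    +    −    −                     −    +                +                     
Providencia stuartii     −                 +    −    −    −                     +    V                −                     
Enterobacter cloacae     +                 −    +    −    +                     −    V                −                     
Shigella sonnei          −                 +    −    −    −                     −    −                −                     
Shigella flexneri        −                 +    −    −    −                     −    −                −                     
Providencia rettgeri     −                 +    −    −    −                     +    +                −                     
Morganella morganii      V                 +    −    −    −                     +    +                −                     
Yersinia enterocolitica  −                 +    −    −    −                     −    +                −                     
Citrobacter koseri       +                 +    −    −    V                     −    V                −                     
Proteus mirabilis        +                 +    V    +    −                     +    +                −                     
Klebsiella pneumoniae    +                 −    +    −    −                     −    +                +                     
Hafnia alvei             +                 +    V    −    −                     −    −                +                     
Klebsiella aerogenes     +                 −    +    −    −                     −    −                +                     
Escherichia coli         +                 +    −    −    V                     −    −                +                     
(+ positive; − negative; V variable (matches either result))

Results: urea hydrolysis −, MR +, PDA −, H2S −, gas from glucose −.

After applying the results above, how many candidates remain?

PDA −: excludes 5 organisms — 14 left.
gas from glucose −: excludes 10 organisms — 4 left.
MR +: all 4 remaining candidates are consistent.
H2S −: all 4 remaining candidates are consistent.
urea hydrolysis −: excludes Yersinia enterocolitica — 3 left.
Still consistent: Serratia marcescens, Shigella flexneri, Shigella sonnei.

3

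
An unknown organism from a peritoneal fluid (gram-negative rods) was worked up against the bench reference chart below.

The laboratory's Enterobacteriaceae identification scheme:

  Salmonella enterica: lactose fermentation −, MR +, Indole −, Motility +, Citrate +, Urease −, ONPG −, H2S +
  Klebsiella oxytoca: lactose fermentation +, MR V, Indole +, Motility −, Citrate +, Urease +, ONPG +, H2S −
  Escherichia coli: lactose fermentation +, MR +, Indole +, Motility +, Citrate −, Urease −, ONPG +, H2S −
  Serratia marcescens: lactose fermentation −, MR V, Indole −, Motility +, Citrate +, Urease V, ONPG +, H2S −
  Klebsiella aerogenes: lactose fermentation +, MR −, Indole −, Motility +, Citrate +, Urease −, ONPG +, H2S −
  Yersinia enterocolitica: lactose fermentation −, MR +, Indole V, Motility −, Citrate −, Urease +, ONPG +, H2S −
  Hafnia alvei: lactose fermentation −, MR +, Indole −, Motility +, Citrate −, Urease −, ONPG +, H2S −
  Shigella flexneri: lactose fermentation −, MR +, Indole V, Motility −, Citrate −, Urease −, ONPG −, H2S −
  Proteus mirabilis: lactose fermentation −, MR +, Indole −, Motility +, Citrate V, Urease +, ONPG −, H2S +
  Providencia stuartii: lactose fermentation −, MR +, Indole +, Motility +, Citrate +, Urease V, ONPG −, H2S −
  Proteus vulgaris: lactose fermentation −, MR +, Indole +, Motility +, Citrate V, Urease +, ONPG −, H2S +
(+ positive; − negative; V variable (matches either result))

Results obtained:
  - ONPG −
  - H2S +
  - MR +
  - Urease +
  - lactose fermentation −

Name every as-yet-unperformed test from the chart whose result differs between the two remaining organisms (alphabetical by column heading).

ONPG −: excludes 6 organisms — 5 left.
H2S +: excludes Shigella flexneri, Providencia stuartii — 3 left.
MR +: all 3 remaining candidates are consistent.
lactose fermentation −: all 3 remaining candidates are consistent.
Urease +: excludes Salmonella enterica — 2 left.
Two candidates remain: Proteus mirabilis and Proteus vulgaris.
  Indole: Proteus mirabilis −, Proteus vulgaris + — discriminates.
  Motility: + vs + — same for both, does not separate.
  Citrate: V vs V — variable for at least one, does not separate.

Indole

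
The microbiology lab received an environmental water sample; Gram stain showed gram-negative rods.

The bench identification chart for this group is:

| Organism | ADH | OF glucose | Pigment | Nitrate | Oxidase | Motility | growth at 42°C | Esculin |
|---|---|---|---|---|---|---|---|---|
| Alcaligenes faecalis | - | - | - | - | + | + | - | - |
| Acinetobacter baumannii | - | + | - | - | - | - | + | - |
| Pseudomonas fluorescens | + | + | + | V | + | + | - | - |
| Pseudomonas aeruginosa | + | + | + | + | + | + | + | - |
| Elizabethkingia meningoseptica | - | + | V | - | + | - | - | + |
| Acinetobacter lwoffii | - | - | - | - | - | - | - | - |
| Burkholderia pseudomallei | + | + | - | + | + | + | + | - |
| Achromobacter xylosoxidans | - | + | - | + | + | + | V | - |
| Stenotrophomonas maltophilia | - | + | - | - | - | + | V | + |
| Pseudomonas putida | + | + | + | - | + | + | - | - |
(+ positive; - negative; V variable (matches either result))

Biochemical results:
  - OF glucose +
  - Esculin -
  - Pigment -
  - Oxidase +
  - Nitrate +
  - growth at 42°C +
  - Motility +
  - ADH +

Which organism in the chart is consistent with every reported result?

Burkholderia pseudomallei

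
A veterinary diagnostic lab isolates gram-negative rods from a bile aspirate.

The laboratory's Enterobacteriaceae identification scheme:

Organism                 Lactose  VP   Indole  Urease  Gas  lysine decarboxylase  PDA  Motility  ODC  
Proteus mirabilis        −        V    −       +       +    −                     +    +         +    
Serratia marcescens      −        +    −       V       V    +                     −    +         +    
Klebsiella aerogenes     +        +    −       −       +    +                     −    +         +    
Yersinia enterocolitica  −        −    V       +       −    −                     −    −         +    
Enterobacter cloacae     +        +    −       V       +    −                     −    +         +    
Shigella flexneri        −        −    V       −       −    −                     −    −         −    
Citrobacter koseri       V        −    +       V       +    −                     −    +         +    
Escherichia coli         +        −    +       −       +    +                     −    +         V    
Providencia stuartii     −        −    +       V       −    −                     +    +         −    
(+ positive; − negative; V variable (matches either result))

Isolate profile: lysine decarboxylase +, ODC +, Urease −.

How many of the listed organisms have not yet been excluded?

3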